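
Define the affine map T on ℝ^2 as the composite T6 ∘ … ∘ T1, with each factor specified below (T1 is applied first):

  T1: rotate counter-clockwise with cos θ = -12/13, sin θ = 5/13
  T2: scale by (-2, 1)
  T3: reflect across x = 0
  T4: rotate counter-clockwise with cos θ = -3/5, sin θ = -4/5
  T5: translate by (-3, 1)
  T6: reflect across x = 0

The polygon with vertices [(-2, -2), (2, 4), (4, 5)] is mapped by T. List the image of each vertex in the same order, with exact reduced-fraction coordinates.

T1 rotate counter-clockwise with cos θ = -12/13, sin θ = 5/13: (-2, -2) → (34/13, 14/13); (2, 4) → (-44/13, -38/13); (4, 5) → (-73/13, -40/13)
T2 scale by (-2, 1): (34/13, 14/13) → (-68/13, 14/13); (-44/13, -38/13) → (88/13, -38/13); (-73/13, -40/13) → (146/13, -40/13)
T3 reflect across x = 0: (-68/13, 14/13) → (68/13, 14/13); (88/13, -38/13) → (-88/13, -38/13); (146/13, -40/13) → (-146/13, -40/13)
T4 rotate counter-clockwise with cos θ = -3/5, sin θ = -4/5: (68/13, 14/13) → (-148/65, -314/65); (-88/13, -38/13) → (112/65, 466/65); (-146/13, -40/13) → (278/65, 704/65)
T5 translate by (-3, 1): (-148/65, -314/65) → (-343/65, -249/65); (112/65, 466/65) → (-83/65, 531/65); (278/65, 704/65) → (83/65, 769/65)
T6 reflect across x = 0: (-343/65, -249/65) → (343/65, -249/65); (-83/65, 531/65) → (83/65, 531/65); (83/65, 769/65) → (-83/65, 769/65)

image vertices: (343/65, -249/65), (83/65, 531/65), (-83/65, 769/65)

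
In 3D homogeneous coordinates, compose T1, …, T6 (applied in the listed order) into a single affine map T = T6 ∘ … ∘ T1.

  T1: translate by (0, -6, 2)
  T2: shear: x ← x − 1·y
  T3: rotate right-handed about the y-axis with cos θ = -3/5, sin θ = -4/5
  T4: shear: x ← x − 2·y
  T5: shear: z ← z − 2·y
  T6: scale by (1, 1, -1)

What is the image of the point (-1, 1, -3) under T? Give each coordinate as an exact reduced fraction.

T(p) = (42/5, -5, -69/5)

T1 translate by (0, -6, 2): (-1, 1, -3) → (-1, -5, -1)
T2 shear: x ← x − 1·y: (-1, -5, -1) → (4, -5, -1)
T3 rotate right-handed about the y-axis with cos θ = -3/5, sin θ = -4/5: (4, -5, -1) → (-8/5, -5, 19/5)
T4 shear: x ← x − 2·y: (-8/5, -5, 19/5) → (42/5, -5, 19/5)
T5 shear: z ← z − 2·y: (42/5, -5, 19/5) → (42/5, -5, 69/5)
T6 scale by (1, 1, -1): (42/5, -5, 69/5) → (42/5, -5, -69/5)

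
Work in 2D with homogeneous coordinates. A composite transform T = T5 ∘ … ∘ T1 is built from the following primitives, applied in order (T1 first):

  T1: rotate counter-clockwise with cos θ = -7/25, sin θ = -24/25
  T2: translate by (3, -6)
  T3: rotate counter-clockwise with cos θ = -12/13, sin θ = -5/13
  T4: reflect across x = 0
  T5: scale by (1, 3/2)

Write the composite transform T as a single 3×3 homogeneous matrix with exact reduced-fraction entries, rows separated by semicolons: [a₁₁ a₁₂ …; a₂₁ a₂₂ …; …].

T1 = [-7/25 24/25 0; -24/25 -7/25 0; 0 0 1]
T2·T1 = [-7/25 24/25 3; -24/25 -7/25 -6; 0 0 1]
T3·…·T1 = [-36/325 -323/325 -66/13; 323/325 -36/325 57/13; 0 0 1]
T4·…·T1 = [36/325 323/325 66/13; 323/325 -36/325 57/13; 0 0 1]
T5·…·T1 = [36/325 323/325 66/13; 969/650 -54/325 171/26; 0 0 1]

T = [36/325 323/325 66/13; 969/650 -54/325 171/26; 0 0 1]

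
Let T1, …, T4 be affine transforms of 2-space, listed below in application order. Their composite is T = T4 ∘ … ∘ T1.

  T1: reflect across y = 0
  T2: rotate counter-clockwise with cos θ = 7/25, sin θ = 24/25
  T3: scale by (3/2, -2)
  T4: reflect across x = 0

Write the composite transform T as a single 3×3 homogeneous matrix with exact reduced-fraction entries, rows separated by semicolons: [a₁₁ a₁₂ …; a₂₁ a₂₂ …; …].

T1 = [1 0 0; 0 -1 0; 0 0 1]
T2·T1 = [7/25 24/25 0; 24/25 -7/25 0; 0 0 1]
T3·…·T1 = [21/50 36/25 0; -48/25 14/25 0; 0 0 1]
T4·…·T1 = [-21/50 -36/25 0; -48/25 14/25 0; 0 0 1]

T = [-21/50 -36/25 0; -48/25 14/25 0; 0 0 1]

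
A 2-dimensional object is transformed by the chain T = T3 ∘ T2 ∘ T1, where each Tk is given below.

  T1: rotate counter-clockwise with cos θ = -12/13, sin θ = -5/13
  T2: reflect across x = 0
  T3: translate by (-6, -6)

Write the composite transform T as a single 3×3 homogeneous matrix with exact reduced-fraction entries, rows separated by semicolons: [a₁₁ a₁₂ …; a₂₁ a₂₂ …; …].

T = [12/13 -5/13 -6; -5/13 -12/13 -6; 0 0 1]

T1 = [-12/13 5/13 0; -5/13 -12/13 0; 0 0 1]
T2·T1 = [12/13 -5/13 0; -5/13 -12/13 0; 0 0 1]
T3·…·T1 = [12/13 -5/13 -6; -5/13 -12/13 -6; 0 0 1]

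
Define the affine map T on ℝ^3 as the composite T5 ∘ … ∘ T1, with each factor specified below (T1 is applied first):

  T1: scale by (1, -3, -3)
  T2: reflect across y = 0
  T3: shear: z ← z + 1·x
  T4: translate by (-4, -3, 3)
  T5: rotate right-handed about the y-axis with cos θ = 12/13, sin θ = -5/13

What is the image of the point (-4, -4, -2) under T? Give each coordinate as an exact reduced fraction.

T(p) = (-121/13, -15, 20/13)

T1 scale by (1, -3, -3): (-4, -4, -2) → (-4, 12, 6)
T2 reflect across y = 0: (-4, 12, 6) → (-4, -12, 6)
T3 shear: z ← z + 1·x: (-4, -12, 6) → (-4, -12, 2)
T4 translate by (-4, -3, 3): (-4, -12, 2) → (-8, -15, 5)
T5 rotate right-handed about the y-axis with cos θ = 12/13, sin θ = -5/13: (-8, -15, 5) → (-121/13, -15, 20/13)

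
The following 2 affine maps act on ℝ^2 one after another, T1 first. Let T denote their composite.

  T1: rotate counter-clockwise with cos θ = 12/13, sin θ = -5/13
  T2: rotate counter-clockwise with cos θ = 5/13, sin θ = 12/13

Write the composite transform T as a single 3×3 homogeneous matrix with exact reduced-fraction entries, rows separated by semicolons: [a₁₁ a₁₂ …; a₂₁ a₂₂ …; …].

T1 = [12/13 5/13 0; -5/13 12/13 0; 0 0 1]
T2·T1 = [120/169 -119/169 0; 119/169 120/169 0; 0 0 1]

T = [120/169 -119/169 0; 119/169 120/169 0; 0 0 1]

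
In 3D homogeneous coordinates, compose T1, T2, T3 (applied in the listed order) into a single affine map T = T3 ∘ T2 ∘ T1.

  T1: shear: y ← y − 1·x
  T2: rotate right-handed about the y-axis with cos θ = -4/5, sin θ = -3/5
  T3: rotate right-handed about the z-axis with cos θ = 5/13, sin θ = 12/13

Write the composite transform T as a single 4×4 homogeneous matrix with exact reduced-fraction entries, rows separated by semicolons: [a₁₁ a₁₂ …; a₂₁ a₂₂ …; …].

T = [8/13 -12/13 -3/13 0; -73/65 5/13 -36/65 0; 3/5 0 -4/5 0; 0 0 0 1]

T1 = [1 0 0 0; -1 1 0 0; 0 0 1 0; 0 0 0 1]
T2·T1 = [-4/5 0 -3/5 0; -1 1 0 0; 3/5 0 -4/5 0; 0 0 0 1]
T3·…·T1 = [8/13 -12/13 -3/13 0; -73/65 5/13 -36/65 0; 3/5 0 -4/5 0; 0 0 0 1]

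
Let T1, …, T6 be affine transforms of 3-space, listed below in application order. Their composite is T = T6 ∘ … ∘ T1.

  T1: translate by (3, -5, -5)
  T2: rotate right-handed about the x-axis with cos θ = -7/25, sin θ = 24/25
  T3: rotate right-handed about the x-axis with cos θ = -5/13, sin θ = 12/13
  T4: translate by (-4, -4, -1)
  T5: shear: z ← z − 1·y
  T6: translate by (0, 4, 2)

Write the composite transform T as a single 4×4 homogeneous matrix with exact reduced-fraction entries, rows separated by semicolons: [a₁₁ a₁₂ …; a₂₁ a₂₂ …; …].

T = [1 0 0 -1; 0 -253/325 204/325 49/65; 0 49/325 -457/325 733/65; 0 0 0 1]

T1 = [1 0 0 3; 0 1 0 -5; 0 0 1 -5; 0 0 0 1]
T2·T1 = [1 0 0 3; 0 -7/25 -24/25 31/5; 0 24/25 -7/25 -17/5; 0 0 0 1]
T3·…·T1 = [1 0 0 3; 0 -253/325 204/325 49/65; 0 -204/325 -253/325 457/65; 0 0 0 1]
T4·…·T1 = [1 0 0 -1; 0 -253/325 204/325 -211/65; 0 -204/325 -253/325 392/65; 0 0 0 1]
T5·…·T1 = [1 0 0 -1; 0 -253/325 204/325 -211/65; 0 49/325 -457/325 603/65; 0 0 0 1]
T6·…·T1 = [1 0 0 -1; 0 -253/325 204/325 49/65; 0 49/325 -457/325 733/65; 0 0 0 1]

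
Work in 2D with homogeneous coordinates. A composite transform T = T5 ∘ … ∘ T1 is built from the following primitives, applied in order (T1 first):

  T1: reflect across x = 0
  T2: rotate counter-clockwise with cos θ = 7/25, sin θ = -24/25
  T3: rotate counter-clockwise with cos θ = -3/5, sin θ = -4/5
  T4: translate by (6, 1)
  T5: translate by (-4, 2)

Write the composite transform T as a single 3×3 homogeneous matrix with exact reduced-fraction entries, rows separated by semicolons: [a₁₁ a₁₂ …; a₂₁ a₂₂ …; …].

T1 = [-1 0 0; 0 1 0; 0 0 1]
T2·T1 = [-7/25 24/25 0; 24/25 7/25 0; 0 0 1]
T3·…·T1 = [117/125 -44/125 0; -44/125 -117/125 0; 0 0 1]
T4·…·T1 = [117/125 -44/125 6; -44/125 -117/125 1; 0 0 1]
T5·…·T1 = [117/125 -44/125 2; -44/125 -117/125 3; 0 0 1]

T = [117/125 -44/125 2; -44/125 -117/125 3; 0 0 1]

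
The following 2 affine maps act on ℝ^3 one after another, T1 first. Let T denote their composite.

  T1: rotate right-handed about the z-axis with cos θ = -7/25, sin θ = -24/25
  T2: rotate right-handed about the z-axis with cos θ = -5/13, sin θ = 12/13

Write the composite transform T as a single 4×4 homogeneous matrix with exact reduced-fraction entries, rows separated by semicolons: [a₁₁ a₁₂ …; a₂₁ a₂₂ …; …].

T1 = [-7/25 24/25 0 0; -24/25 -7/25 0 0; 0 0 1 0; 0 0 0 1]
T2·T1 = [323/325 -36/325 0 0; 36/325 323/325 0 0; 0 0 1 0; 0 0 0 1]

T = [323/325 -36/325 0 0; 36/325 323/325 0 0; 0 0 1 0; 0 0 0 1]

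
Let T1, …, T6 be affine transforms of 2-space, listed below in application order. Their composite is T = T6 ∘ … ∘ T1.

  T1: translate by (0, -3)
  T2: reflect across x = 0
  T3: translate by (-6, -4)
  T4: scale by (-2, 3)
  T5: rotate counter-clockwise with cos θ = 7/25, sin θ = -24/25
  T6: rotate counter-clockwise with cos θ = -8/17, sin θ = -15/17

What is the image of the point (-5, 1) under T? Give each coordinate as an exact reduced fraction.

T(p) = (734/425, 7662/425)

T1 translate by (0, -3): (-5, 1) → (-5, -2)
T2 reflect across x = 0: (-5, -2) → (5, -2)
T3 translate by (-6, -4): (5, -2) → (-1, -6)
T4 scale by (-2, 3): (-1, -6) → (2, -18)
T5 rotate counter-clockwise with cos θ = 7/25, sin θ = -24/25: (2, -18) → (-418/25, -174/25)
T6 rotate counter-clockwise with cos θ = -8/17, sin θ = -15/17: (-418/25, -174/25) → (734/425, 7662/425)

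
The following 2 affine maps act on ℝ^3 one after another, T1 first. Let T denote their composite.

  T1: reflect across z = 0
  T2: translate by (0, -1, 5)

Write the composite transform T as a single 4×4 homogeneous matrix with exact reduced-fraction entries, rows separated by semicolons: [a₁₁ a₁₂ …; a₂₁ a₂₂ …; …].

T = [1 0 0 0; 0 1 0 -1; 0 0 -1 5; 0 0 0 1]

T1 = [1 0 0 0; 0 1 0 0; 0 0 -1 0; 0 0 0 1]
T2·T1 = [1 0 0 0; 0 1 0 -1; 0 0 -1 5; 0 0 0 1]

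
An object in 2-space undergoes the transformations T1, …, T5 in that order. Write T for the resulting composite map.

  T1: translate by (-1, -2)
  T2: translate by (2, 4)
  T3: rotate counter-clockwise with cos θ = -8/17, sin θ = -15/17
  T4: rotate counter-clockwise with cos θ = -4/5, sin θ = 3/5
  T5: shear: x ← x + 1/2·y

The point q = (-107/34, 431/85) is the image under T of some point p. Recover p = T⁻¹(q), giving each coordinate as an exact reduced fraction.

T1 = [1 0 -1; 0 1 -2; 0 0 1]
T2·T1 = [1 0 1; 0 1 2; 0 0 1]
T3·…·T1 = [-8/17 15/17 22/17; -15/17 -8/17 -31/17; 0 0 1]
T4·…·T1 = [77/85 -36/85 1/17; 36/85 77/85 38/17; 0 0 1]
T5·…·T1 = [19/17 1/34 20/17; 36/85 77/85 38/17; 0 0 1]
det M = 1; M⁻¹ = [77/85 -1/34 -1; -36/85 19/17 -2; 0 0 1]
M⁻¹ · (-107/34, 431/85)ᵀ = (-4, 5)ᵀ

p = (-4, 5)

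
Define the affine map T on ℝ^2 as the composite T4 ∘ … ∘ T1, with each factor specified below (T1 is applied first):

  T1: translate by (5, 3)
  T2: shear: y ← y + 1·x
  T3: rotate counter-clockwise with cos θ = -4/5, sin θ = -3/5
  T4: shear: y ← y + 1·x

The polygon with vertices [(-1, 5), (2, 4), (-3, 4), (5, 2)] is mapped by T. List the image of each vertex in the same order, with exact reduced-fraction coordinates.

T1 translate by (5, 3): (-1, 5) → (4, 8); (2, 4) → (7, 7); (-3, 4) → (2, 7); (5, 2) → (10, 5)
T2 shear: y ← y + 1·x: (4, 8) → (4, 12); (7, 7) → (7, 14); (2, 7) → (2, 9); (10, 5) → (10, 15)
T3 rotate counter-clockwise with cos θ = -4/5, sin θ = -3/5: (4, 12) → (4, -12); (7, 14) → (14/5, -77/5); (2, 9) → (19/5, -42/5); (10, 15) → (1, -18)
T4 shear: y ← y + 1·x: (4, -12) → (4, -8); (14/5, -77/5) → (14/5, -63/5); (19/5, -42/5) → (19/5, -23/5); (1, -18) → (1, -17)

image vertices: (4, -8), (14/5, -63/5), (19/5, -23/5), (1, -17)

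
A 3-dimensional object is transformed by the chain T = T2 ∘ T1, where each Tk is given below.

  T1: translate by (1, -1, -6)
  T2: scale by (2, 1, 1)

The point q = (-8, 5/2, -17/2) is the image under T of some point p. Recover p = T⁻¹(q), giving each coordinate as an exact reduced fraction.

T1 = [1 0 0 1; 0 1 0 -1; 0 0 1 -6; 0 0 0 1]
T2·T1 = [2 0 0 2; 0 1 0 -1; 0 0 1 -6; 0 0 0 1]
det M = 2; M⁻¹ = [1/2 0 0 -1; 0 1 0 1; 0 0 1 6; 0 0 0 1]
M⁻¹ · (-8, 5/2, -17/2)ᵀ = (-5, 7/2, -5/2)ᵀ

p = (-5, 7/2, -5/2)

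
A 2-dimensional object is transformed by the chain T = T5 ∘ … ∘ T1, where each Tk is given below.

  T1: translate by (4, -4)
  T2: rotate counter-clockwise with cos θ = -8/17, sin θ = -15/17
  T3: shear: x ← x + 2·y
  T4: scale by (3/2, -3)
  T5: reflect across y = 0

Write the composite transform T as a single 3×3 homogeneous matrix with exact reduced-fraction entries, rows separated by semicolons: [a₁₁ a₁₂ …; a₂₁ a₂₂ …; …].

T = [-57/17 -3/34 -222/17; -45/17 -24/17 -84/17; 0 0 1]

T1 = [1 0 4; 0 1 -4; 0 0 1]
T2·T1 = [-8/17 15/17 -92/17; -15/17 -8/17 -28/17; 0 0 1]
T3·…·T1 = [-38/17 -1/17 -148/17; -15/17 -8/17 -28/17; 0 0 1]
T4·…·T1 = [-57/17 -3/34 -222/17; 45/17 24/17 84/17; 0 0 1]
T5·…·T1 = [-57/17 -3/34 -222/17; -45/17 -24/17 -84/17; 0 0 1]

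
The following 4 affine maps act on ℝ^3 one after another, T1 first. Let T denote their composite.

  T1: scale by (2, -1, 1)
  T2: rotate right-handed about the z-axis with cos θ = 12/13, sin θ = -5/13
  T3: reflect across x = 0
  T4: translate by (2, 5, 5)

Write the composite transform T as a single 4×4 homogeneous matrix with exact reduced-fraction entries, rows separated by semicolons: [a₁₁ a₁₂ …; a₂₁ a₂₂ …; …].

T = [-24/13 5/13 0 2; -10/13 -12/13 0 5; 0 0 1 5; 0 0 0 1]

T1 = [2 0 0 0; 0 -1 0 0; 0 0 1 0; 0 0 0 1]
T2·T1 = [24/13 -5/13 0 0; -10/13 -12/13 0 0; 0 0 1 0; 0 0 0 1]
T3·…·T1 = [-24/13 5/13 0 0; -10/13 -12/13 0 0; 0 0 1 0; 0 0 0 1]
T4·…·T1 = [-24/13 5/13 0 2; -10/13 -12/13 0 5; 0 0 1 5; 0 0 0 1]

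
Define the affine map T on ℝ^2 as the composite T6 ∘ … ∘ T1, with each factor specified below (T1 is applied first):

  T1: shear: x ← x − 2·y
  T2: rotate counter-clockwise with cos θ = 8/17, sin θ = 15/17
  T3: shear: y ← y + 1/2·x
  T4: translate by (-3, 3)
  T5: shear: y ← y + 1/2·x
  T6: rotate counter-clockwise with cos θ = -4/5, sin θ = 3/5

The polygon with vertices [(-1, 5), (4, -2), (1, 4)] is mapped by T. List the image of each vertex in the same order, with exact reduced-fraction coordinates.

T1 shear: x ← x − 2·y: (-1, 5) → (-11, 5); (4, -2) → (8, -2); (1, 4) → (-7, 4)
T2 rotate counter-clockwise with cos θ = 8/17, sin θ = 15/17: (-11, 5) → (-163/17, -125/17); (8, -2) → (94/17, 104/17); (-7, 4) → (-116/17, -73/17)
T3 shear: y ← y + 1/2·x: (-163/17, -125/17) → (-163/17, -413/34); (94/17, 104/17) → (94/17, 151/17); (-116/17, -73/17) → (-116/17, -131/17)
T4 translate by (-3, 3): (-163/17, -413/34) → (-214/17, -311/34); (94/17, 151/17) → (43/17, 202/17); (-116/17, -131/17) → (-167/17, -80/17)
T5 shear: y ← y + 1/2·x: (-214/17, -311/34) → (-214/17, -525/34); (43/17, 202/17) → (43/17, 447/34); (-167/17, -80/17) → (-167/17, -327/34)
T6 rotate counter-clockwise with cos θ = -4/5, sin θ = 3/5: (-214/17, -525/34) → (3287/170, 24/5); (43/17, 447/34) → (-337/34, -9); (-167/17, -327/34) → (2317/170, 9/5)

image vertices: (3287/170, 24/5), (-337/34, -9), (2317/170, 9/5)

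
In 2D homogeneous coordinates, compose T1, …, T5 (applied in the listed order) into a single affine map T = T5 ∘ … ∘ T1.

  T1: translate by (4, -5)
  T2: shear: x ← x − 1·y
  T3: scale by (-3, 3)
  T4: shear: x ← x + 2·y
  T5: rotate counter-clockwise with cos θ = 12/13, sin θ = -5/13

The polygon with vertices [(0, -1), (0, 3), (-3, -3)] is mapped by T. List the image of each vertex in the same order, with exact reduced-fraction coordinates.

image vertices: (-882/13, 114/13), (-30, 6), (-1020/13, 87/13)

T1 translate by (4, -5): (0, -1) → (4, -6); (0, 3) → (4, -2); (-3, -3) → (1, -8)
T2 shear: x ← x − 1·y: (4, -6) → (10, -6); (4, -2) → (6, -2); (1, -8) → (9, -8)
T3 scale by (-3, 3): (10, -6) → (-30, -18); (6, -2) → (-18, -6); (9, -8) → (-27, -24)
T4 shear: x ← x + 2·y: (-30, -18) → (-66, -18); (-18, -6) → (-30, -6); (-27, -24) → (-75, -24)
T5 rotate counter-clockwise with cos θ = 12/13, sin θ = -5/13: (-66, -18) → (-882/13, 114/13); (-30, -6) → (-30, 6); (-75, -24) → (-1020/13, 87/13)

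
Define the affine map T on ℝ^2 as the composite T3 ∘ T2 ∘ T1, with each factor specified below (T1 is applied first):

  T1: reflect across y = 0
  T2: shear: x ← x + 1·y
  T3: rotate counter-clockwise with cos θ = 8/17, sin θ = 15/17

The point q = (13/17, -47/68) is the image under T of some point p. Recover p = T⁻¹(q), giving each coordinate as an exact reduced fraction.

T1 = [1 0 0; 0 -1 0; 0 0 1]
T2·T1 = [1 -1 0; 0 -1 0; 0 0 1]
T3·…·T1 = [8/17 7/17 0; 15/17 -23/17 0; 0 0 1]
det M = -1; M⁻¹ = [23/17 7/17 0; 15/17 -8/17 0; 0 0 1]
M⁻¹ · (13/17, -47/68)ᵀ = (3/4, 1)ᵀ

p = (3/4, 1)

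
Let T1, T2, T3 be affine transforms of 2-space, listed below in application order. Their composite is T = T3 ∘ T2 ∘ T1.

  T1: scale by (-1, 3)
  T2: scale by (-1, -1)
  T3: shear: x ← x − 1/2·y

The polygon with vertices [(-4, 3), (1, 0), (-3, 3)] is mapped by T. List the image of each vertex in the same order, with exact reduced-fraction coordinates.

T1 scale by (-1, 3): (-4, 3) → (4, 9); (1, 0) → (-1, 0); (-3, 3) → (3, 9)
T2 scale by (-1, -1): (4, 9) → (-4, -9); (-1, 0) → (1, 0); (3, 9) → (-3, -9)
T3 shear: x ← x − 1/2·y: (-4, -9) → (1/2, -9); (1, 0) → (1, 0); (-3, -9) → (3/2, -9)

image vertices: (1/2, -9), (1, 0), (3/2, -9)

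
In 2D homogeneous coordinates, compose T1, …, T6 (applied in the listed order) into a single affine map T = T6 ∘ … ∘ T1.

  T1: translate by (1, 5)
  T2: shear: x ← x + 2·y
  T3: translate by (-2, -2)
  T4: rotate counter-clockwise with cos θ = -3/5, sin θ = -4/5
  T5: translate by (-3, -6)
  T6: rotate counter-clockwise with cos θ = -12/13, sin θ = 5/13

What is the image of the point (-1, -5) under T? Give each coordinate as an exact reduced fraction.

T(p) = (284/65, 107/65)

T1 translate by (1, 5): (-1, -5) → (0, 0)
T2 shear: x ← x + 2·y: (0, 0) → (0, 0)
T3 translate by (-2, -2): (0, 0) → (-2, -2)
T4 rotate counter-clockwise with cos θ = -3/5, sin θ = -4/5: (-2, -2) → (-2/5, 14/5)
T5 translate by (-3, -6): (-2/5, 14/5) → (-17/5, -16/5)
T6 rotate counter-clockwise with cos θ = -12/13, sin θ = 5/13: (-17/5, -16/5) → (284/65, 107/65)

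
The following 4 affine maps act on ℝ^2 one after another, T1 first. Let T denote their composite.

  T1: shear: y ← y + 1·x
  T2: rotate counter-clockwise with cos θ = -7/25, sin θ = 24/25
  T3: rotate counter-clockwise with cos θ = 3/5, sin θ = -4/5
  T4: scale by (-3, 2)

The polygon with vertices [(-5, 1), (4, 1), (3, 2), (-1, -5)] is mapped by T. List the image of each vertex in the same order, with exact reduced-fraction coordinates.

T1 shear: y ← y + 1·x: (-5, 1) → (-5, -4); (4, 1) → (4, 5); (3, 2) → (3, 5); (-1, -5) → (-1, -6)
T2 rotate counter-clockwise with cos θ = -7/25, sin θ = 24/25: (-5, -4) → (131/25, -92/25); (4, 5) → (-148/25, 61/25); (3, 5) → (-141/25, 37/25); (-1, -6) → (151/25, 18/25)
T3 rotate counter-clockwise with cos θ = 3/5, sin θ = -4/5: (131/25, -92/25) → (1/5, -32/5); (-148/25, 61/25) → (-8/5, 31/5); (-141/25, 37/25) → (-11/5, 27/5); (151/25, 18/25) → (21/5, -22/5)
T4 scale by (-3, 2): (1/5, -32/5) → (-3/5, -64/5); (-8/5, 31/5) → (24/5, 62/5); (-11/5, 27/5) → (33/5, 54/5); (21/5, -22/5) → (-63/5, -44/5)

image vertices: (-3/5, -64/5), (24/5, 62/5), (33/5, 54/5), (-63/5, -44/5)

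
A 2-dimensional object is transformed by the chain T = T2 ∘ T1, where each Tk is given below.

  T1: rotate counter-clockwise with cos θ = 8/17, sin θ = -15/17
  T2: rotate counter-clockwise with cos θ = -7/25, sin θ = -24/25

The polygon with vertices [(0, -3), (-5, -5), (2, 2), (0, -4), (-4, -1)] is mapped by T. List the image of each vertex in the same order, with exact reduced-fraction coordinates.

image vertices: (-261/425, 1248/425), (329/85, 503/85), (-658/425, -1006/425), (-348/425, 1664/425), (1577/425, 764/425)

T1 rotate counter-clockwise with cos θ = 8/17, sin θ = -15/17: (0, -3) → (-45/17, -24/17); (-5, -5) → (-115/17, 35/17); (2, 2) → (46/17, -14/17); (0, -4) → (-60/17, -32/17); (-4, -1) → (-47/17, 52/17)
T2 rotate counter-clockwise with cos θ = -7/25, sin θ = -24/25: (-45/17, -24/17) → (-261/425, 1248/425); (-115/17, 35/17) → (329/85, 503/85); (46/17, -14/17) → (-658/425, -1006/425); (-60/17, -32/17) → (-348/425, 1664/425); (-47/17, 52/17) → (1577/425, 764/425)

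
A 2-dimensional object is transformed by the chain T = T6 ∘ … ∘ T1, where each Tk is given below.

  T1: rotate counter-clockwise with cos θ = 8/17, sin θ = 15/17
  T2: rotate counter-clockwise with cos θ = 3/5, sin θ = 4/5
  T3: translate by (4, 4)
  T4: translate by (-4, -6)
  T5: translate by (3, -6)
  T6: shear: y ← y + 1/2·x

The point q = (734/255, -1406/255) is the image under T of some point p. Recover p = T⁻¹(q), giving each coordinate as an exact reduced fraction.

p = (1, -1/3)

T1 = [8/17 -15/17 0; 15/17 8/17 0; 0 0 1]
T2·T1 = [-36/85 -77/85 0; 77/85 -36/85 0; 0 0 1]
T3·…·T1 = [-36/85 -77/85 4; 77/85 -36/85 4; 0 0 1]
T4·…·T1 = [-36/85 -77/85 0; 77/85 -36/85 -2; 0 0 1]
T5·…·T1 = [-36/85 -77/85 3; 77/85 -36/85 -8; 0 0 1]
T6·…·T1 = [-36/85 -77/85 3; 59/85 -149/170 -13/2; 0 0 1]
det M = 1; M⁻¹ = [-149/170 77/85 724/85; -59/85 -36/85 -57/85; 0 0 1]
M⁻¹ · (734/255, -1406/255)ᵀ = (1, -1/3)ᵀ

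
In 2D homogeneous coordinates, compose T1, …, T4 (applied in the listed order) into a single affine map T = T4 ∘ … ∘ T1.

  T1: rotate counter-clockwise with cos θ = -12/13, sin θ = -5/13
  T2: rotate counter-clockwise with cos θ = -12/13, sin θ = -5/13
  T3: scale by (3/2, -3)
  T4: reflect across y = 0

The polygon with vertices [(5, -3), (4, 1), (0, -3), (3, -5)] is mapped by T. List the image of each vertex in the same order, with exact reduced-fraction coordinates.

T1 rotate counter-clockwise with cos θ = -12/13, sin θ = -5/13: (5, -3) → (-75/13, 11/13); (4, 1) → (-43/13, -32/13); (0, -3) → (-15/13, 36/13); (3, -5) → (-61/13, 45/13)
T2 rotate counter-clockwise with cos θ = -12/13, sin θ = -5/13: (-75/13, 11/13) → (955/169, 243/169); (-43/13, -32/13) → (356/169, 599/169); (-15/13, 36/13) → (360/169, -357/169); (-61/13, 45/13) → (957/169, -235/169)
T3 scale by (3/2, -3): (955/169, 243/169) → (2865/338, -729/169); (356/169, 599/169) → (534/169, -1797/169); (360/169, -357/169) → (540/169, 1071/169); (957/169, -235/169) → (2871/338, 705/169)
T4 reflect across y = 0: (2865/338, -729/169) → (2865/338, 729/169); (534/169, -1797/169) → (534/169, 1797/169); (540/169, 1071/169) → (540/169, -1071/169); (2871/338, 705/169) → (2871/338, -705/169)

image vertices: (2865/338, 729/169), (534/169, 1797/169), (540/169, -1071/169), (2871/338, -705/169)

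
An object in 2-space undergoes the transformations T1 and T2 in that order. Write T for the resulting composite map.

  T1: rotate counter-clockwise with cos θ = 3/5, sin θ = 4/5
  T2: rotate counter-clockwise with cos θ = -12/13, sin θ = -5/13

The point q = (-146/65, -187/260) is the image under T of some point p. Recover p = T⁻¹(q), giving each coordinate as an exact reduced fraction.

p = (5/4, -2)

T1 = [3/5 -4/5 0; 4/5 3/5 0; 0 0 1]
T2·T1 = [-16/65 63/65 0; -63/65 -16/65 0; 0 0 1]
det M = 1; M⁻¹ = [-16/65 -63/65 0; 63/65 -16/65 0; 0 0 1]
M⁻¹ · (-146/65, -187/260)ᵀ = (5/4, -2)ᵀ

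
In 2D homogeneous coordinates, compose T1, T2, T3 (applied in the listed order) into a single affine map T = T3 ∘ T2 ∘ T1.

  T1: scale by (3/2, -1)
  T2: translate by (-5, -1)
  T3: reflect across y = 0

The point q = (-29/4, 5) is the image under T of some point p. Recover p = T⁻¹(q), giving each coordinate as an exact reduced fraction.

T1 = [3/2 0 0; 0 -1 0; 0 0 1]
T2·T1 = [3/2 0 -5; 0 -1 -1; 0 0 1]
T3·…·T1 = [3/2 0 -5; 0 1 1; 0 0 1]
det M = 3/2; M⁻¹ = [2/3 0 10/3; 0 1 -1; 0 0 1]
M⁻¹ · (-29/4, 5)ᵀ = (-3/2, 4)ᵀ

p = (-3/2, 4)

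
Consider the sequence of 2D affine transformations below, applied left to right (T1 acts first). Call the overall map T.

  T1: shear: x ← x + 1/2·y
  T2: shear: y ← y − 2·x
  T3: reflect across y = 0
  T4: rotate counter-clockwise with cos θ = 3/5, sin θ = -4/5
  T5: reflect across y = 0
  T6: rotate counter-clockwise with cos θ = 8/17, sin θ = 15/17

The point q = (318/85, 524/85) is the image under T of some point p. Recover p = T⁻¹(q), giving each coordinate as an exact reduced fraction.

T1 = [1 1/2 0; 0 1 0; 0 0 1]
T2·T1 = [1 1/2 0; -2 0 0; 0 0 1]
T3·…·T1 = [1 1/2 0; 2 0 0; 0 0 1]
T4·…·T1 = [11/5 3/10 0; 2/5 -2/5 0; 0 0 1]
T5·…·T1 = [11/5 3/10 0; -2/5 2/5 0; 0 0 1]
T6·…·T1 = [118/85 -18/85 0; 149/85 77/170 0; 0 0 1]
det M = 1; M⁻¹ = [77/170 18/85 0; -149/85 118/85 0; 0 0 1]
M⁻¹ · (318/85, 524/85)ᵀ = (3, 2)ᵀ

p = (3, 2)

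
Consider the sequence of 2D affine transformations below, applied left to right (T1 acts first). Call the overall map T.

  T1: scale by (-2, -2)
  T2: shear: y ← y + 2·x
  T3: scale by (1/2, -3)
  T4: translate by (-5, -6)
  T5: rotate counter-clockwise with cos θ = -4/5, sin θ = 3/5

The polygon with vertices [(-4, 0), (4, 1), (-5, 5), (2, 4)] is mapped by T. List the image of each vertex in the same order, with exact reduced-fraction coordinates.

image vertices: (166/5, 213/5), (-108/5, -219/5), (108/5, 144/5), (-98/5, -189/5)

T1 scale by (-2, -2): (-4, 0) → (8, 0); (4, 1) → (-8, -2); (-5, 5) → (10, -10); (2, 4) → (-4, -8)
T2 shear: y ← y + 2·x: (8, 0) → (8, 16); (-8, -2) → (-8, -18); (10, -10) → (10, 10); (-4, -8) → (-4, -16)
T3 scale by (1/2, -3): (8, 16) → (4, -48); (-8, -18) → (-4, 54); (10, 10) → (5, -30); (-4, -16) → (-2, 48)
T4 translate by (-5, -6): (4, -48) → (-1, -54); (-4, 54) → (-9, 48); (5, -30) → (0, -36); (-2, 48) → (-7, 42)
T5 rotate counter-clockwise with cos θ = -4/5, sin θ = 3/5: (-1, -54) → (166/5, 213/5); (-9, 48) → (-108/5, -219/5); (0, -36) → (108/5, 144/5); (-7, 42) → (-98/5, -189/5)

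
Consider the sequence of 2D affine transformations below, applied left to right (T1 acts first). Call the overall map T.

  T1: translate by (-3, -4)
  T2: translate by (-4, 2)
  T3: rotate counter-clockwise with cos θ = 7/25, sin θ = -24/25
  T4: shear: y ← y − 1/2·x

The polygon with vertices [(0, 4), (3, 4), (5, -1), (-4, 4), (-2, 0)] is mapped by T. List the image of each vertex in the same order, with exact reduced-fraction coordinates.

T1 translate by (-3, -4): (0, 4) → (-3, 0); (3, 4) → (0, 0); (5, -1) → (2, -5); (-4, 4) → (-7, 0); (-2, 0) → (-5, -4)
T2 translate by (-4, 2): (-3, 0) → (-7, 2); (0, 0) → (-4, 2); (2, -5) → (-2, -3); (-7, 0) → (-11, 2); (-5, -4) → (-9, -2)
T3 rotate counter-clockwise with cos θ = 7/25, sin θ = -24/25: (-7, 2) → (-1/25, 182/25); (-4, 2) → (4/5, 22/5); (-2, -3) → (-86/25, 27/25); (-11, 2) → (-29/25, 278/25); (-9, -2) → (-111/25, 202/25)
T4 shear: y ← y − 1/2·x: (-1/25, 182/25) → (-1/25, 73/10); (4/5, 22/5) → (4/5, 4); (-86/25, 27/25) → (-86/25, 14/5); (-29/25, 278/25) → (-29/25, 117/10); (-111/25, 202/25) → (-111/25, 103/10)

image vertices: (-1/25, 73/10), (4/5, 4), (-86/25, 14/5), (-29/25, 117/10), (-111/25, 103/10)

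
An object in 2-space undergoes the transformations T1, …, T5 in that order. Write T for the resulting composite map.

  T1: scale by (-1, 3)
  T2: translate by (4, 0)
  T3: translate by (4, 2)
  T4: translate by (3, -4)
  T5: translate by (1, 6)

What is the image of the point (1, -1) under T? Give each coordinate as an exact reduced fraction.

T(p) = (11, 1)

T1 scale by (-1, 3): (1, -1) → (-1, -3)
T2 translate by (4, 0): (-1, -3) → (3, -3)
T3 translate by (4, 2): (3, -3) → (7, -1)
T4 translate by (3, -4): (7, -1) → (10, -5)
T5 translate by (1, 6): (10, -5) → (11, 1)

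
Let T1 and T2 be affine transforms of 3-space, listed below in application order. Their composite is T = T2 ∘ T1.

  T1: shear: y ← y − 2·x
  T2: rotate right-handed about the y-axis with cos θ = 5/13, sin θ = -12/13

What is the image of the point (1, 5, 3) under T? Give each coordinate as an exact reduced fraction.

T(p) = (-31/13, 3, 27/13)

T1 shear: y ← y − 2·x: (1, 5, 3) → (1, 3, 3)
T2 rotate right-handed about the y-axis with cos θ = 5/13, sin θ = -12/13: (1, 3, 3) → (-31/13, 3, 27/13)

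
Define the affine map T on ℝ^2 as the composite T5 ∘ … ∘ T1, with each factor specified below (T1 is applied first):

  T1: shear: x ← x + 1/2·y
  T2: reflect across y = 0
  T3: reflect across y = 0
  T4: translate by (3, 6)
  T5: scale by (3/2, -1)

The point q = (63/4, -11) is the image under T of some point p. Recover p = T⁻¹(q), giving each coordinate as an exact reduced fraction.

p = (5, 5)

T1 = [1 1/2 0; 0 1 0; 0 0 1]
T2·T1 = [1 1/2 0; 0 -1 0; 0 0 1]
T3·…·T1 = [1 1/2 0; 0 1 0; 0 0 1]
T4·…·T1 = [1 1/2 3; 0 1 6; 0 0 1]
T5·…·T1 = [3/2 3/4 9/2; 0 -1 -6; 0 0 1]
det M = -3/2; M⁻¹ = [2/3 1/2 0; 0 -1 -6; 0 0 1]
M⁻¹ · (63/4, -11)ᵀ = (5, 5)ᵀ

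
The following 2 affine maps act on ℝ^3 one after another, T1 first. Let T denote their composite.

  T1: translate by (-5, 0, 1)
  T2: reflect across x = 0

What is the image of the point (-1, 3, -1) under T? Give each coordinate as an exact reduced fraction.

T(p) = (6, 3, 0)

T1 translate by (-5, 0, 1): (-1, 3, -1) → (-6, 3, 0)
T2 reflect across x = 0: (-6, 3, 0) → (6, 3, 0)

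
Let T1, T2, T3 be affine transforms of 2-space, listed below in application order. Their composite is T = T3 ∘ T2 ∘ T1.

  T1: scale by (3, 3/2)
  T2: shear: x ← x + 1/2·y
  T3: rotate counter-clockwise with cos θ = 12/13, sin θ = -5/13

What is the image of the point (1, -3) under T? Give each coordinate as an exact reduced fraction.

T1 scale by (3, 3/2): (1, -3) → (3, -9/2)
T2 shear: x ← x + 1/2·y: (3, -9/2) → (3/4, -9/2)
T3 rotate counter-clockwise with cos θ = 12/13, sin θ = -5/13: (3/4, -9/2) → (-27/26, -231/52)

T(p) = (-27/26, -231/52)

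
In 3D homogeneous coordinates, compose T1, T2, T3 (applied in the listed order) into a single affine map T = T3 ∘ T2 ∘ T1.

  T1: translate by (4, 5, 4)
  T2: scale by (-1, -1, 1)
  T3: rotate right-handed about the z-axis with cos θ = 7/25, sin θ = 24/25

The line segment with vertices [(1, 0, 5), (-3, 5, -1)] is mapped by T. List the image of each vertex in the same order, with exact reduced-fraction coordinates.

T1 translate by (4, 5, 4): (1, 0, 5) → (5, 5, 9); (-3, 5, -1) → (1, 10, 3)
T2 scale by (-1, -1, 1): (5, 5, 9) → (-5, -5, 9); (1, 10, 3) → (-1, -10, 3)
T3 rotate right-handed about the z-axis with cos θ = 7/25, sin θ = 24/25: (-5, -5, 9) → (17/5, -31/5, 9); (-1, -10, 3) → (233/25, -94/25, 3)

image vertices: (17/5, -31/5, 9), (233/25, -94/25, 3)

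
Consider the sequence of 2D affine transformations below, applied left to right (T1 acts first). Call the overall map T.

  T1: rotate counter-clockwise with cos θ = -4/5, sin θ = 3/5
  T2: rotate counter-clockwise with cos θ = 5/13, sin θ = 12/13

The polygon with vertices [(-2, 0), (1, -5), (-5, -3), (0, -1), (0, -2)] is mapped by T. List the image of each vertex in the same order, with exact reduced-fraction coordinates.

image vertices: (112/65, 66/65), (-17/5, 19/5), (181/65, 333/65), (-33/65, 56/65), (-66/65, 112/65)

T1 rotate counter-clockwise with cos θ = -4/5, sin θ = 3/5: (-2, 0) → (8/5, -6/5); (1, -5) → (11/5, 23/5); (-5, -3) → (29/5, -3/5); (0, -1) → (3/5, 4/5); (0, -2) → (6/5, 8/5)
T2 rotate counter-clockwise with cos θ = 5/13, sin θ = 12/13: (8/5, -6/5) → (112/65, 66/65); (11/5, 23/5) → (-17/5, 19/5); (29/5, -3/5) → (181/65, 333/65); (3/5, 4/5) → (-33/65, 56/65); (6/5, 8/5) → (-66/65, 112/65)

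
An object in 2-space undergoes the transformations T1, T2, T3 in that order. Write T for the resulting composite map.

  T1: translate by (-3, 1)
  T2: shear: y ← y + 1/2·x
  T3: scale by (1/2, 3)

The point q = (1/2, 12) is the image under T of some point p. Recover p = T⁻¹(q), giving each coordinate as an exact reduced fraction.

p = (4, 5/2)

T1 = [1 0 -3; 0 1 1; 0 0 1]
T2·T1 = [1 0 -3; 1/2 1 -1/2; 0 0 1]
T3·…·T1 = [1/2 0 -3/2; 3/2 3 -3/2; 0 0 1]
det M = 3/2; M⁻¹ = [2 0 3; -1 1/3 -1; 0 0 1]
M⁻¹ · (1/2, 12)ᵀ = (4, 5/2)ᵀ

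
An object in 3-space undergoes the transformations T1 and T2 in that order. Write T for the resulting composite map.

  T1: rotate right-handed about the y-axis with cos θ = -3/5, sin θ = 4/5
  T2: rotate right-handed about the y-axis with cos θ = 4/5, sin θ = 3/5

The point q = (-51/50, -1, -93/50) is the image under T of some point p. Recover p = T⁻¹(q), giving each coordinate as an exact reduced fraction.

p = (3/2, -1, 3/2)

T1 = [-3/5 0 4/5 0; 0 1 0 0; -4/5 0 -3/5 0; 0 0 0 1]
T2·T1 = [-24/25 0 7/25 0; 0 1 0 0; -7/25 0 -24/25 0; 0 0 0 1]
det M = 1; M⁻¹ = [-24/25 0 -7/25 0; 0 1 0 0; 7/25 0 -24/25 0; 0 0 0 1]
M⁻¹ · (-51/50, -1, -93/50)ᵀ = (3/2, -1, 3/2)ᵀ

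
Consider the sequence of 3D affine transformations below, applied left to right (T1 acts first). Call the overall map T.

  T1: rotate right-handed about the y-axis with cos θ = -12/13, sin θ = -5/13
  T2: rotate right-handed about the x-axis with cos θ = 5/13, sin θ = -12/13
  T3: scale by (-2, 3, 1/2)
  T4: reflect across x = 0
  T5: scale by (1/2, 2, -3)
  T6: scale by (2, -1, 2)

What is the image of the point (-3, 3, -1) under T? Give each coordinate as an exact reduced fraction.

T(p) = (82/13, -954/169, 1449/169)

T1 rotate right-handed about the y-axis with cos θ = -12/13, sin θ = -5/13: (-3, 3, -1) → (41/13, 3, -3/13)
T2 rotate right-handed about the x-axis with cos θ = 5/13, sin θ = -12/13: (41/13, 3, -3/13) → (41/13, 159/169, -483/169)
T3 scale by (-2, 3, 1/2): (41/13, 159/169, -483/169) → (-82/13, 477/169, -483/338)
T4 reflect across x = 0: (-82/13, 477/169, -483/338) → (82/13, 477/169, -483/338)
T5 scale by (1/2, 2, -3): (82/13, 477/169, -483/338) → (41/13, 954/169, 1449/338)
T6 scale by (2, -1, 2): (41/13, 954/169, 1449/338) → (82/13, -954/169, 1449/169)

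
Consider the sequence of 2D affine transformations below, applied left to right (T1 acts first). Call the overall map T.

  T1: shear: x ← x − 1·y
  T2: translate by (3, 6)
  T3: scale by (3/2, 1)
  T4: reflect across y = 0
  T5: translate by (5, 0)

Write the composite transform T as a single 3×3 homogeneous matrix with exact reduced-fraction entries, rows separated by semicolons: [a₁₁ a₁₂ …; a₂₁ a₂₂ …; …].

T1 = [1 -1 0; 0 1 0; 0 0 1]
T2·T1 = [1 -1 3; 0 1 6; 0 0 1]
T3·…·T1 = [3/2 -3/2 9/2; 0 1 6; 0 0 1]
T4·…·T1 = [3/2 -3/2 9/2; 0 -1 -6; 0 0 1]
T5·…·T1 = [3/2 -3/2 19/2; 0 -1 -6; 0 0 1]

T = [3/2 -3/2 19/2; 0 -1 -6; 0 0 1]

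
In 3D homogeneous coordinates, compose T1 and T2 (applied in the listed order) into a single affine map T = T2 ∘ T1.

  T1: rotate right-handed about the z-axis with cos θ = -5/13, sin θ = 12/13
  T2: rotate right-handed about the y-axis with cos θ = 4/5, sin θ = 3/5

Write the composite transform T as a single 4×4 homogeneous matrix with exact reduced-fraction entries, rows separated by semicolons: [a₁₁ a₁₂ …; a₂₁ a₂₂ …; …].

T = [-4/13 -48/65 3/5 0; 12/13 -5/13 0 0; 3/13 36/65 4/5 0; 0 0 0 1]

T1 = [-5/13 -12/13 0 0; 12/13 -5/13 0 0; 0 0 1 0; 0 0 0 1]
T2·T1 = [-4/13 -48/65 3/5 0; 12/13 -5/13 0 0; 3/13 36/65 4/5 0; 0 0 0 1]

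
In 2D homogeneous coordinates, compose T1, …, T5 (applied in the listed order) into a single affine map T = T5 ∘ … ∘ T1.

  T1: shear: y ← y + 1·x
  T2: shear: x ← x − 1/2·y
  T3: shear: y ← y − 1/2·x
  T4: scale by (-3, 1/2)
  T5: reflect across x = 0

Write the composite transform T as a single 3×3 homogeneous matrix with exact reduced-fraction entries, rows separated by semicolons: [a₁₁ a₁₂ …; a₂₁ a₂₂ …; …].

T = [3/2 -3/2 0; 3/8 5/8 0; 0 0 1]

T1 = [1 0 0; 1 1 0; 0 0 1]
T2·T1 = [1/2 -1/2 0; 1 1 0; 0 0 1]
T3·…·T1 = [1/2 -1/2 0; 3/4 5/4 0; 0 0 1]
T4·…·T1 = [-3/2 3/2 0; 3/8 5/8 0; 0 0 1]
T5·…·T1 = [3/2 -3/2 0; 3/8 5/8 0; 0 0 1]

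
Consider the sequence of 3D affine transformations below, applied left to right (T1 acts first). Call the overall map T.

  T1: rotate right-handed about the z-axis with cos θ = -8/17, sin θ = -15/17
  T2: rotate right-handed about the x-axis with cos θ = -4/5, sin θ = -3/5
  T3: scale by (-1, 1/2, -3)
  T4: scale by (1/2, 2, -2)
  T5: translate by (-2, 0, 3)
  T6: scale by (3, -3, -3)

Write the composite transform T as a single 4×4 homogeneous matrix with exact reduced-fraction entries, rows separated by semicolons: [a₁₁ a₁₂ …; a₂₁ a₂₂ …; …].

T = [12/17 -45/34 0 -6; -36/17 -96/85 -9/5 0; -162/17 -432/85 72/5 -9; 0 0 0 1]

T1 = [-8/17 15/17 0 0; -15/17 -8/17 0 0; 0 0 1 0; 0 0 0 1]
T2·T1 = [-8/17 15/17 0 0; 12/17 32/85 3/5 0; 9/17 24/85 -4/5 0; 0 0 0 1]
T3·…·T1 = [8/17 -15/17 0 0; 6/17 16/85 3/10 0; -27/17 -72/85 12/5 0; 0 0 0 1]
T4·…·T1 = [4/17 -15/34 0 0; 12/17 32/85 3/5 0; 54/17 144/85 -24/5 0; 0 0 0 1]
T5·…·T1 = [4/17 -15/34 0 -2; 12/17 32/85 3/5 0; 54/17 144/85 -24/5 3; 0 0 0 1]
T6·…·T1 = [12/17 -45/34 0 -6; -36/17 -96/85 -9/5 0; -162/17 -432/85 72/5 -9; 0 0 0 1]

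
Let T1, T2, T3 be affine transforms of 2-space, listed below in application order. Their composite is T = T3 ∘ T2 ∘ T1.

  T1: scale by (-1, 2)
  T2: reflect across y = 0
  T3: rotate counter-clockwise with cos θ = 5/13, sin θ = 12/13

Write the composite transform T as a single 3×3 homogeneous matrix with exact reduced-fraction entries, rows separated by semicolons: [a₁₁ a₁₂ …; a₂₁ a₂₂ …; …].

T = [-5/13 24/13 0; -12/13 -10/13 0; 0 0 1]

T1 = [-1 0 0; 0 2 0; 0 0 1]
T2·T1 = [-1 0 0; 0 -2 0; 0 0 1]
T3·…·T1 = [-5/13 24/13 0; -12/13 -10/13 0; 0 0 1]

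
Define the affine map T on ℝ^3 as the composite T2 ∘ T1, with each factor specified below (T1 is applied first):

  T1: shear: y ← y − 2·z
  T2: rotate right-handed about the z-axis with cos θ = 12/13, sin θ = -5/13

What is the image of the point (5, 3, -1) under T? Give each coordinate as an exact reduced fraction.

T1 shear: y ← y − 2·z: (5, 3, -1) → (5, 5, -1)
T2 rotate right-handed about the z-axis with cos θ = 12/13, sin θ = -5/13: (5, 5, -1) → (85/13, 35/13, -1)

T(p) = (85/13, 35/13, -1)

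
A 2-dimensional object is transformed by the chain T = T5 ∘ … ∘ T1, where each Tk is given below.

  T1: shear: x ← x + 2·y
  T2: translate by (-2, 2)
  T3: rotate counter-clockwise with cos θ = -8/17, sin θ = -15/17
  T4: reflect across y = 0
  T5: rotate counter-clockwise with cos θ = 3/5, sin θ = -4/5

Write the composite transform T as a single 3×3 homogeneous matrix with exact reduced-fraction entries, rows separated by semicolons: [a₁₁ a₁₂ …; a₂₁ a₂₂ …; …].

T = [36/85 149/85 82/85; 77/85 118/85 -226/85; 0 0 1]

T1 = [1 2 0; 0 1 0; 0 0 1]
T2·T1 = [1 2 -2; 0 1 2; 0 0 1]
T3·…·T1 = [-8/17 -1/17 46/17; -15/17 -38/17 14/17; 0 0 1]
T4·…·T1 = [-8/17 -1/17 46/17; 15/17 38/17 -14/17; 0 0 1]
T5·…·T1 = [36/85 149/85 82/85; 77/85 118/85 -226/85; 0 0 1]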